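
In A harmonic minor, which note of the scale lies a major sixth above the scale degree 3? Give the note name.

A

The scale is A B C D E F G#.
The scale degree 3 is C; a major sixth above that is A — scale degree 1.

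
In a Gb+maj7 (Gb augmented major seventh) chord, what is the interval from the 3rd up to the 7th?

The chord tones of Gb augmented major seventh are Gb-Bb-D-F.
That puts Bb below F.
From Bb to F is 7 semitones, exactly the perfect fifth.

P5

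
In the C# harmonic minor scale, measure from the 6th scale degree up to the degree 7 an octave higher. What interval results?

augmented ninth

The scale runs C# D# E F# G# A B#.
6th scale degree = A; degree 7 (up an octave) = B#.
From A to B#: 15 semitones over a ninth = augmented.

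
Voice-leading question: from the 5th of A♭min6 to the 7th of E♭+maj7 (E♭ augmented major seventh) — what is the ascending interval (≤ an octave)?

major seventh

The 5th of A♭min6 is E♭; the 7th of E♭+maj7 (E♭ augmented major seventh) is D.
From E♭ to D is 11 semitones, exactly the major seventh.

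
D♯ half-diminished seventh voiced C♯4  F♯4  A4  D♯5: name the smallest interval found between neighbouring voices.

Adjacent intervals: C♯4→F♯4 = perfect fourth; F♯4→A4 = minor third; A4→D♯5 = augmented fourth.
The smallest is F♯4 to A4, a minor third (3 semitones).

m3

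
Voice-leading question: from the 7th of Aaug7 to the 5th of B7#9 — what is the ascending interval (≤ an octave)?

major seventh

Aaug7 has G as its 7th, and B7#9 has F# as its 5th.
From G to F# is 11 semitones, exactly the major seventh.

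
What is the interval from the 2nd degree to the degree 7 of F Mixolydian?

minor sixth

Spelling F Mixolydian: F G A B♭ C D E♭.
2nd degree = G; 7th scale degree = E♭.
6 letter names make it a sixth; at 8 semitones (a half step narrower than major) the quality is minor.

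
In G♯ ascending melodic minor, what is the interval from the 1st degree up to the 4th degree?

Spelling G♯ ascending melodic minor: G♯ A♯ B C♯ D♯ E♯ F𝄪.
That puts G♯ below C♯.
Counting 4 letters and 5 half steps from G♯ gives a perfect fourth.

perfect fourth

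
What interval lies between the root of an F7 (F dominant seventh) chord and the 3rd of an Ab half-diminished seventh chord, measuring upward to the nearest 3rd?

F7 (F dominant seventh) has F as its root, and Ab half-diminished seventh has Cb as its 3rd.
From F to Cb: 6 semitones over a fifth = diminished.

d5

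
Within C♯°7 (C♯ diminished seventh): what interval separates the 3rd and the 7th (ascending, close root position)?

diminished fifth

The chord tones of C♯dim7 (C♯ diminished seventh) are C♯–E–G–B♭.
The 3rd is E and the 7th is B♭.
5 letter names make it a fifth; at 6 semitones (a half step narrower than perfect) the quality is diminished.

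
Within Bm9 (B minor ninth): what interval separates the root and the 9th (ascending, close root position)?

major ninth

Bm9 (B minor ninth): B-D-F♯-A-C♯.
So we need the interval from B up to C♯.
B up to C♯ spans 9 letter names and 14 semitones — a major ninth.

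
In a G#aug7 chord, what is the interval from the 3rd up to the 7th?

Spelling the chord: G#, B#, D##, F#.
The 3rd is B# and the 7th is F#.
B# up to F# is 6 semitones, a half step narrower than a perfect fifth, so the interval is diminished.

diminished fifth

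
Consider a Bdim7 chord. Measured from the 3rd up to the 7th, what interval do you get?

The chord tones of B°7 (B diminished seventh) are B–D–F–A♭.
So we need the interval from D up to A♭.
D up to A♭ is 6 semitones, a half step narrower than a perfect fifth, so the interval is diminished.

diminished fifth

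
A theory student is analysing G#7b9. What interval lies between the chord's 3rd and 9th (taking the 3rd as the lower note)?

diminished seventh

The chord tones of G#7b9 are G#-B#-D#-F#-A.
The 3rd is B# and the 9th is A.
7 letter names make it a seventh; at 9 semitones (a whole step narrower than major) the quality is diminished.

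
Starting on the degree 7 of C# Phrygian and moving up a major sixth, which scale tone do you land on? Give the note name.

G#

The scale is C# D E F# G# A B.
The degree 7 is B; a major sixth above that is G# — scale degree 5.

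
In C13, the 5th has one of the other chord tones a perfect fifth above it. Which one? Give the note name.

Spelling the chord: C–E–G–Bb–D–A.
The 5th is G. A perfect fifth above G is D.
D is the chord's 9th.

D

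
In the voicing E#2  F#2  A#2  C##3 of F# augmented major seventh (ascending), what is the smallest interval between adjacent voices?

Adjacent intervals: E#2→F#2 = minor second; F#2→A#2 = major third; A#2→C##3 = major third.
The smallest is E#2 to F#2, a minor second (1 semitone).

m2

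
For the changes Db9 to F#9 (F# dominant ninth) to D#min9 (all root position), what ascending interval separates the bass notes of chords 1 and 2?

augmented third

The roots are Db and F#.
3 letter names make it a third; at 5 semitones (a half step wider than major) the quality is augmented.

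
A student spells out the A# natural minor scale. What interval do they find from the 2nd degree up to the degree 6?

diminished fifth

A# natural minor: A# B# C# D# E# F# G#.
That puts B# below F#.
B# up to F# is 6 semitones, a half step narrower than a perfect fifth, so the interval is diminished.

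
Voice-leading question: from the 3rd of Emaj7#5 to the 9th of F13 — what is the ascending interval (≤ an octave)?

diminished octave

Emaj7#5 has G# as its 3rd, and F13 has G as its 9th.
8 letter names make it an octave; at 11 semitones (a half step narrower than perfect) the quality is diminished.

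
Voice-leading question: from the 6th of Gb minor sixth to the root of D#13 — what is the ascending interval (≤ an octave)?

augmented 7th

The 6th of Gb minor sixth is Eb; the root of D#13 is D#.
From Eb to D#: 12 semitones over a seventh = augmented.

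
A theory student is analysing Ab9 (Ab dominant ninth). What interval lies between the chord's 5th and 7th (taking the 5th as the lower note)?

The chord tones of Ab9 (Ab dominant ninth) are Ab, C, Eb, Gb, Bb.
So we need the interval from Eb up to Gb.
Eb up to Gb is 3 semitones, a half step narrower than a major third, so the interval is minor.

m3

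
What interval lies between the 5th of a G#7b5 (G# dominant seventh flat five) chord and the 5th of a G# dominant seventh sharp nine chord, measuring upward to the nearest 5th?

The 5th of G#7b5 (G# dominant seventh flat five) is D; the 5th of G# dominant seventh sharp nine is D#.
From D to D#: 1 semitone over a unison = augmented.

augmented unison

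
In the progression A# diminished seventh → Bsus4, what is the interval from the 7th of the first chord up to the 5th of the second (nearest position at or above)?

The 7th of A# diminished seventh is G; the 5th of Bsus4 is F#.
From G to F# is 11 semitones, exactly the major seventh.

major 7th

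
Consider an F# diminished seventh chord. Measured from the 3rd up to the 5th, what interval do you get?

minor 3rd

F#dim7: F#–A–C–Eb.
So we need the interval from A up to C.
3 letter names make it a third; at 3 semitones (a half step narrower than major) the quality is minor.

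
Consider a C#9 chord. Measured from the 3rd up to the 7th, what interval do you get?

diminished 5th

C#9 is spelled C# E# G# B D#.
That puts E# below B.
E# up to B is 6 semitones, a half step narrower than a perfect fifth, so the interval is diminished.
That tritone between 3rd and 7th is what gives the dominant seventh its pull toward resolution.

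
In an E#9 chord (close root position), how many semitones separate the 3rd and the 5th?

3

E#9: E#–G##–B#–D#–F##.
G## to B# is a minor third: 3 semitones.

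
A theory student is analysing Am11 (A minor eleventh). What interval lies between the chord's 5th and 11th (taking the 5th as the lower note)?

The chord tones of Am11 are A C E G B D.
So we need the interval from E up to D.
7 letter names make it a seventh; at 10 semitones (a half step narrower than major) the quality is minor.

minor seventh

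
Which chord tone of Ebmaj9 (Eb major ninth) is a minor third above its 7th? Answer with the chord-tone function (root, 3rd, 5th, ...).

9th

Spelling the chord: Eb G Bb D F.
The 7th is D. A minor third above D is F.
F is the chord's 9th.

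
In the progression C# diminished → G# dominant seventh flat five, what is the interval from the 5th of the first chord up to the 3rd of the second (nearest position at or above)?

C# diminished has G as its 5th, and G# dominant seventh flat five has B# as its 3rd.
From G to B#: 5 semitones over a third = augmented.

augmented third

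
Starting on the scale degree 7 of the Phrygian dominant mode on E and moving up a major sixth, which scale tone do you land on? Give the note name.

B

The scale is E F G♯ A B C D.
The scale degree 7 is D; a major sixth above that is B — scale degree 5.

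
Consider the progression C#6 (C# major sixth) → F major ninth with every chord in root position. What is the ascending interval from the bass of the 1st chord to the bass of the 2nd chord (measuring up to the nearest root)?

diminished fourth

The roots are C# and F.
From C# to F: 4 semitones over a fourth = diminished.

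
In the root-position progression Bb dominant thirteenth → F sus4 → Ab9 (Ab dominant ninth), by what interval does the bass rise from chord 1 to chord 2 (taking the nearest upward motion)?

The roots are Bb and F.
From Bb to F is 7 semitones, exactly the perfect fifth.

perfect fifth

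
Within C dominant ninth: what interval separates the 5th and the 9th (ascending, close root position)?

Spelling the chord: C E G Bb D.
That puts G below D.
From G to D is 7 semitones, exactly the perfect fifth.

perfect fifth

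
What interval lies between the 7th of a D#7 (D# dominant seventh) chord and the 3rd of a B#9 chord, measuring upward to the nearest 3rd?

The 7th of D#7 (D# dominant seventh) is C#; the 3rd of B#9 is D##.
C# up to D## is 3 semitones, a half step wider than a major second, so the interval is augmented.

A2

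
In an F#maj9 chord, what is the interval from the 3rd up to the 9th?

Spelling the chord: F#–A#–C#–E#–G#.
So we need the interval from A# up to G#.
7 letter names make it a seventh; at 10 semitones (a half step narrower than major) the quality is minor.

minor 7th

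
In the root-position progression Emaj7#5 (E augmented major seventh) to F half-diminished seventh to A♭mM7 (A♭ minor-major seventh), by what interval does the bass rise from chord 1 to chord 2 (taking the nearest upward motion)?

m2

The roots are E and F.
2 letter names make it a second; at 1 semitone (a half step narrower than major) the quality is minor.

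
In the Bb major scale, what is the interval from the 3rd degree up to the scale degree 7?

perfect 5th

Bb major: Bb C D Eb F G A.
3rd degree = D; 7th degree = A.
Counting 5 letters and 7 half steps from D gives a perfect fifth.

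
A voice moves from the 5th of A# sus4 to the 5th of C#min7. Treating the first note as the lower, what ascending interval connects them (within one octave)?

m3

A# sus4 has E# as its 5th, and C#min7 has G# as its 5th.
3 letter names make it a third; at 3 semitones (a half step narrower than major) the quality is minor.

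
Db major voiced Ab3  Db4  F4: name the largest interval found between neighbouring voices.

perfect 4th

Adjacent intervals: Ab3→Db4 = perfect fourth; Db4→F4 = major third.
The largest is Ab3 to Db4, a perfect fourth (5 semitones).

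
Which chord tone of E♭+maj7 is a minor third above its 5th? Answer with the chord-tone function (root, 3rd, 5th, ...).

Spelling the chord: E♭–G–B–D.
The 5th is B. A minor third above B is D.
D is the chord's 7th.

7th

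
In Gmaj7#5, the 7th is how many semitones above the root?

G+maj7 (G augmented major seventh) is spelled G–B–D♯–F♯.
G to F♯ is a major seventh: 11 semitones.

11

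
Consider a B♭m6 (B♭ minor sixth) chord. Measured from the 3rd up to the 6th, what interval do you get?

Spelling the chord: B♭, D♭, F, G.
The 3rd is D♭ and the 6th is G.
4 letter names make it a fourth; at 6 semitones (a half step wider than perfect) the quality is augmented.

augmented 4th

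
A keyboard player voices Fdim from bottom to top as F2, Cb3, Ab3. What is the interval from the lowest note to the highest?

The outer voices are F2 and Ab3.
From F to Ab: 15 semitones over a tenth = minor.

minor tenth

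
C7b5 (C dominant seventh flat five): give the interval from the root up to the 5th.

diminished fifth

The chord tones of C7b5 are C-E-Gb-Bb.
The root is C and the 5th is Gb.
C up to Gb is 6 semitones, a half step narrower than a perfect fifth, so the interval is diminished.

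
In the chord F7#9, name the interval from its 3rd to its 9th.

major seventh

F7#9: F A C Eb G#.
The 3rd is A and the 9th is G#.
A up to G# spans 7 letter names and 11 semitones — a major seventh.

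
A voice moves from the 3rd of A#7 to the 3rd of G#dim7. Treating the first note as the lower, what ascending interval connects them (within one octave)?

The 3rd of A#7 is C##; the 3rd of G#dim7 is B.
7 letter names make it a seventh; at 9 semitones (a whole step narrower than major) the quality is diminished.

diminished 7th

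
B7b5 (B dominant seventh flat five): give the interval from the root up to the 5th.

d5

B7b5 is spelled B-D#-F-A.
Root = B; 5th = F.
B up to F is 6 semitones, a half step narrower than a perfect fifth, so the interval is diminished.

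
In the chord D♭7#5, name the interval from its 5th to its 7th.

diminished third

D♭aug7: D♭, F, A, C♭.
The 5th is A and the 7th is C♭.
From A to C♭: 2 semitones over a third = diminished.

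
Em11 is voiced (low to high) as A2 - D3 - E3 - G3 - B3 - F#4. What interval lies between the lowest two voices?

P4

Those voices are A2 and D3.
From A to D is 5 semitones, exactly the perfect fourth.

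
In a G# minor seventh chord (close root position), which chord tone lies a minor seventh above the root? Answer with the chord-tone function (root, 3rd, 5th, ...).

G#min7: G#–B–D#–F#.
The root is G#. A minor seventh above G# is F#.
F# is the chord's 7th.

7th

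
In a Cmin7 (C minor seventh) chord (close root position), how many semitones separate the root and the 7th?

Cm7 is spelled C Eb G Bb.
C to Bb is a minor seventh: 10 semitones.

10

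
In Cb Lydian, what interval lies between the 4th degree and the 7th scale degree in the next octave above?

P11

The scale runs Cb Db Eb F Gb Ab Bb.
4th degree = F; degree 7 (up an octave) = Bb.
From F to Bb is 17 semitones, exactly the perfect eleventh.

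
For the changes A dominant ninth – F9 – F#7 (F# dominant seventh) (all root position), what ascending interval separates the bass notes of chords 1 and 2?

minor 6th

The roots are A and F.
6 letter names make it a sixth; at 8 semitones (a half step narrower than major) the quality is minor.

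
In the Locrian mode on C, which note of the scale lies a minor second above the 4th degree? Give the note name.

The scale is C D♭ E♭ F G♭ A♭ B♭.
The 4th degree is F; a minor second above that is G♭ — scale degree 5.

Gb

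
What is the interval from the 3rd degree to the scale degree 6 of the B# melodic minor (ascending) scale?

A4

Spelling the B# melodic minor (ascending) scale: B# C## D# E# F## G## A##.
So we need the interval from D# up to G##.
From D# to G##: 6 semitones over a fourth = augmented.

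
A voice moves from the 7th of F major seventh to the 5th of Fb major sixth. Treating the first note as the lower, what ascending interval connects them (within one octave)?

diminished 6th

The 7th of F major seventh is E; the 5th of Fb major sixth is Cb.
6 letter names make it a sixth; at 7 semitones (a whole step narrower than major) the quality is diminished.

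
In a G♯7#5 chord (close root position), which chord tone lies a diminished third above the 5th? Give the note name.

The chord tones of G♯7#5 are G♯, B♯, D𝄪, F♯.
The 5th is D𝄪. A diminished third above D𝄪 is F♯.
F♯ is the chord's 7th.

F#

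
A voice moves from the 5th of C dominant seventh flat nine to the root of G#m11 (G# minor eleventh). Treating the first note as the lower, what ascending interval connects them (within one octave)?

The 5th of C dominant seventh flat nine is G; the root of G#m11 (G# minor eleventh) is G#.
1 letter names make it a unison; at 1 semitone (a half step wider than perfect) the quality is augmented.

augmented 1st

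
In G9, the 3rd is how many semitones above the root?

4

G9 is spelled G, B, D, F, A.
G to B is a major third: 4 semitones.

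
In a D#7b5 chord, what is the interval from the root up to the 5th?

D#7b5 is spelled D#-F##-A-C#.
The root is D# and the 5th is A.
5 letter names make it a fifth; at 6 semitones (a half step narrower than perfect) the quality is diminished.

diminished 5th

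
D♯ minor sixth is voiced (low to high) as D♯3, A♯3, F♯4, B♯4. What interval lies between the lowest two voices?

perfect 5th

Those voices are D♯3 and A♯3.
From D♯ to A♯ is 7 semitones, exactly the perfect fifth.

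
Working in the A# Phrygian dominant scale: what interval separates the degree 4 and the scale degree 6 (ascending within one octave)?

The scale runs A# B C## D# E# F# G#.
That puts D# below F#.
From D# to F#: 3 semitones over a third = minor.

minor third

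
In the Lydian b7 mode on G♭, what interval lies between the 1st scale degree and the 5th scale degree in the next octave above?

G♭ lydian dominant: G♭ A♭ B♭ C D♭ E♭ F♭.
1st scale degree = G♭; degree 5 (up an octave) = D♭.
G♭ up to D♭ spans 12 letter names and 19 semitones — a perfect twelfth.

perfect 12th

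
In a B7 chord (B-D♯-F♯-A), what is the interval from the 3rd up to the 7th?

d5

That puts D♯ below A.
5 letter names make it a fifth; at 6 semitones (a half step narrower than perfect) the quality is diminished.
That tritone between 3rd and 7th is what gives the dominant seventh its pull toward resolution.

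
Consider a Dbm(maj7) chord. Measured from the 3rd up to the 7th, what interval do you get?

Spelling the chord: Db-Fb-Ab-C.
So we need the interval from Fb up to C.
From Fb to C: 8 semitones over a fifth = augmented.

augmented 5th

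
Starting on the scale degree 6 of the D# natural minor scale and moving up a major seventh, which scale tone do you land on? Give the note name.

A#

The scale is D# E# F# G# A# B C#.
The scale degree 6 is B; a major seventh above that is A# — scale degree 5.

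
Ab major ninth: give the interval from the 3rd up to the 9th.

minor seventh

Spelling the chord: Ab–C–Eb–G–Bb.
3rd = C; 9th = Bb.
From C to Bb: 10 semitones over a seventh = minor.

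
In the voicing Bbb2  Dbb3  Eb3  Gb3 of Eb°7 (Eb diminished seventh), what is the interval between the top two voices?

Those voices are Eb3 and Gb3.
3 letter names make it a third; at 3 semitones (a half step narrower than major) the quality is minor.

m3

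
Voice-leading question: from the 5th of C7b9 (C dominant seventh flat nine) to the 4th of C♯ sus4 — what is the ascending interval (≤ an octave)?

major 7th

The 5th of C7b9 (C dominant seventh flat nine) is G; the 4th of C♯ sus4 is F♯.
From G to F♯ is 11 semitones, exactly the major seventh.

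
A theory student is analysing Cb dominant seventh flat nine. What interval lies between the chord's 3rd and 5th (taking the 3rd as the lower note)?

The chord tones of Cb7b9 are Cb Eb Gb Bbb Dbb.
That puts Eb below Gb.
3 letter names make it a third; at 3 semitones (a half step narrower than major) the quality is minor.

minor 3rd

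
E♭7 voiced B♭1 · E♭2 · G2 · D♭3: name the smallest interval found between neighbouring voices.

Adjacent intervals: B♭1→E♭2 = perfect fourth; E♭2→G2 = major third; G2→D♭3 = diminished fifth.
The smallest is E♭2 to G2, a major third (4 semitones).

major third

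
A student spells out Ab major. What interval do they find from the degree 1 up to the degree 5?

perfect fifth

Spelling Ab major: Ab Bb C Db Eb F G.
The degree 1 is Ab and the 5th degree is Eb.
Ab up to Eb spans 5 letter names and 7 semitones — a perfect fifth.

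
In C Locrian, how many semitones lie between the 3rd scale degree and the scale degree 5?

The scale is C D♭ E♭ F G♭ A♭ B♭.
E♭ up to G♭ is a minor third — 3 semitones.

3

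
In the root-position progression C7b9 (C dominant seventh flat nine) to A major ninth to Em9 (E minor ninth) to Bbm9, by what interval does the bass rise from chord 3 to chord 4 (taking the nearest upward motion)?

The roots are E and Bb.
From E to Bb: 6 semitones over a fifth = diminished.

diminished fifth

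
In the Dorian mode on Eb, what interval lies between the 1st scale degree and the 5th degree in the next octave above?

Eb dorian: Eb F Gb Ab Bb C Db.
That puts Eb below Bb.
From Eb to Bb is 19 semitones, exactly the perfect twelfth.

perfect twelfth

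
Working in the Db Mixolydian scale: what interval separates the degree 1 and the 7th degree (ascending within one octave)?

The scale runs Db Eb F Gb Ab Bb Cb.
So we need the interval from Db up to Cb.
From Db to Cb: 10 semitones over a seventh = minor.

minor seventh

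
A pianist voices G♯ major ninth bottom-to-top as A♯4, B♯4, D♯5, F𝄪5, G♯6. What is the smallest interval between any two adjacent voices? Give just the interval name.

major second

Adjacent intervals: A♯4→B♯4 = major second; B♯4→D♯5 = minor third; D♯5→F𝄪5 = major third; F𝄪5→G♯6 = minor ninth.
The smallest is A♯4 to B♯4, a major second (2 semitones).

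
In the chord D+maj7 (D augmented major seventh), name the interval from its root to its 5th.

augmented fifth

Spelling the chord: D–F#–A#–C#.
So we need the interval from D up to A#.
5 letter names make it a fifth; at 8 semitones (a half step wider than perfect) the quality is augmented.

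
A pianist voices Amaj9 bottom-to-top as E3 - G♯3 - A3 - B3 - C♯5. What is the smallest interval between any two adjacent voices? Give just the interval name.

Adjacent intervals: E3→G♯3 = major third; G♯3→A3 = minor second; A3→B3 = major second; B3→C♯5 = major ninth.
The smallest is G♯3 to A3, a minor second (1 semitone).

minor second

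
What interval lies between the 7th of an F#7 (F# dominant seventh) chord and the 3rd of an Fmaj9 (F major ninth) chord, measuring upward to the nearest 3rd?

perfect fourth

The 7th of F#7 (F# dominant seventh) is E; the 3rd of Fmaj9 (F major ninth) is A.
E up to A spans 4 letter names and 5 semitones — a perfect fourth.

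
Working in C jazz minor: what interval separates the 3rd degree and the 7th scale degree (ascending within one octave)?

The scale runs C D Eb F G A B.
The 3rd degree is Eb and the 7th degree is B.
From Eb to B: 8 semitones over a fifth = augmented.

augmented fifth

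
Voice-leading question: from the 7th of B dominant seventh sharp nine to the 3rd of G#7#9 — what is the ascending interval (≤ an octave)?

The 7th of B dominant seventh sharp nine is A; the 3rd of G#7#9 is B#.
2 letter names make it a second; at 3 semitones (a half step wider than major) the quality is augmented.

augmented second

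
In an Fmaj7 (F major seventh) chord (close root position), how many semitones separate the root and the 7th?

Spelling the chord: F–A–C–E.
F to E is a major seventh: 11 semitones.

11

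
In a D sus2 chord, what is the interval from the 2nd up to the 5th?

The chord tones of Dsus2 are D-E-A.
That puts E below A.
E up to A spans 4 letter names and 5 semitones — a perfect fourth.

perfect fourth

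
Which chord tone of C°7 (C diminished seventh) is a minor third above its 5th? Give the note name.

Bbb

Spelling the chord: C-E♭-G♭-B𝄫.
The 5th is G♭. A minor third above G♭ is B𝄫.
B𝄫 is the chord's 7th.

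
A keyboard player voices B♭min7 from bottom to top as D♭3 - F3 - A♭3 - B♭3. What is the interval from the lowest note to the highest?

major sixth

The outer voices are D♭3 and B♭3.
Counting 6 letters and 9 half steps from D♭ gives a major sixth.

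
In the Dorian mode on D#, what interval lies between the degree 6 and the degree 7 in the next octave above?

The scale runs D# E# F# G# A# B# C#.
So we need the interval from B# up to C#.
9 letter names make it a ninth; at 13 semitones (a half step narrower than major) the quality is minor.

m9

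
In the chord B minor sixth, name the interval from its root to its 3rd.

minor third

Bmin6 (B minor sixth) is spelled B-D-F#-G#.
That puts B below D.
From B to D: 3 semitones over a third = minor.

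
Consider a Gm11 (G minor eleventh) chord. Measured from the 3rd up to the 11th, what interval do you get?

The chord tones of Gm11 are G-Bb-D-F-A-C.
So we need the interval from Bb up to C.
Bb up to C spans 9 letter names and 14 semitones — a major ninth.

major ninth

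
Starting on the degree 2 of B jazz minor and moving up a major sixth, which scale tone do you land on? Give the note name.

The scale is B C# D E F# G# A#.
The degree 2 is C#; a major sixth above that is A# — scale degree 7.

A#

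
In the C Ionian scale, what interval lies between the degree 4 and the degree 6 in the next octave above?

M10

The scale runs C D E F G A B.
So we need the interval from F up to A.
From F to A is 16 semitones, exactly the major tenth.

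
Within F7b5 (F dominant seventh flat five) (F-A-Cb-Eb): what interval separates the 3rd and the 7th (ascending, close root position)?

So we need the interval from A up to Eb.
5 letter names make it a fifth; at 6 semitones (a half step narrower than perfect) the quality is diminished.
This 3–7 tritone is the characteristic tension at the heart of the dominant sound.

diminished fifth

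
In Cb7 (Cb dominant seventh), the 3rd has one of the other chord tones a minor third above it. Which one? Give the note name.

Gb

Spelling the chord: Cb, Eb, Gb, Bbb.
The 3rd is Eb. A minor third above Eb is Gb.
Gb is the chord's 5th.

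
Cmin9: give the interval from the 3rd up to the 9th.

major seventh

Cm9 is spelled C, E♭, G, B♭, D.
That puts E♭ below D.
Counting 7 letters and 11 half steps from E♭ gives a major seventh.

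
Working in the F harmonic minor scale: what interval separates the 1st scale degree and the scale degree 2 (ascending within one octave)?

The scale runs F G A♭ B♭ C D♭ E.
The 1st scale degree is F and the 2nd scale degree is G.
From F to G is 2 semitones, exactly the major second.

M2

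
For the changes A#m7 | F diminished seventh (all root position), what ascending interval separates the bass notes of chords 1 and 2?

diminished sixth

The roots are A# and F.
6 letter names make it a sixth; at 7 semitones (a whole step narrower than major) the quality is diminished.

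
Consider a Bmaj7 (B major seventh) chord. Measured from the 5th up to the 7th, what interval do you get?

M3

Spelling the chord: B-D♯-F♯-A♯.
So we need the interval from F♯ up to A♯.
From F♯ to A♯ is 4 semitones, exactly the major third.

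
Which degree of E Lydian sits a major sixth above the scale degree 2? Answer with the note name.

D#

The scale is E F# G# A# B C# D#.
The scale degree 2 is F#; a major sixth above that is D# — scale degree 7.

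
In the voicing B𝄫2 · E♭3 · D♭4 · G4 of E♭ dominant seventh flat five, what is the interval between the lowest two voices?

Those voices are B𝄫2 and E♭3.
From B𝄫 to E♭: 6 semitones over a fourth = augmented.

augmented fourth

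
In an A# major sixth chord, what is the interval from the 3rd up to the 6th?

The chord tones of A# major sixth are A# C## E# F##.
So we need the interval from C## up to F##.
From C## to F## is 5 semitones, exactly the perfect fourth.

P4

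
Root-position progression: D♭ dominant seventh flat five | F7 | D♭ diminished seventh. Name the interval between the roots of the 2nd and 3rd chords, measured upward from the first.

minor 6th

The roots are F and D♭.
From F to D♭: 8 semitones over a sixth = minor.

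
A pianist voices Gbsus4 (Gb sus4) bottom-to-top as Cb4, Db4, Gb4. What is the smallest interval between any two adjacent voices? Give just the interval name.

Adjacent intervals: Cb4→Db4 = major second; Db4→Gb4 = perfect fourth.
The smallest is Cb4 to Db4, a major second (2 semitones).

major second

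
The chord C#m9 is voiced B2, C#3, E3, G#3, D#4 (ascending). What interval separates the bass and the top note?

major tenth

The outer voices are B2 and D#4.
From B to D# is 16 semitones, exactly the major tenth.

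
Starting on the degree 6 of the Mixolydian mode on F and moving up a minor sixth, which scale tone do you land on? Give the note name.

Bb

The scale is F G A Bb C D Eb.
The degree 6 is D; a minor sixth above that is Bb — scale degree 4.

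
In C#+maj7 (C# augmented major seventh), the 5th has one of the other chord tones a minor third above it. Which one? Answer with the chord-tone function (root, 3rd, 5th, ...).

7th

The chord tones of C#maj7#5 (C# augmented major seventh) are C# E# G## B#.
The 5th is G##. A minor third above G## is B#.
B# is the chord's 7th.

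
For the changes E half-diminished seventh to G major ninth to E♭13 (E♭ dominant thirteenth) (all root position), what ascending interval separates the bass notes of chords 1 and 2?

minor third

The roots are E and G.
E up to G is 3 semitones, a half step narrower than a major third, so the interval is minor.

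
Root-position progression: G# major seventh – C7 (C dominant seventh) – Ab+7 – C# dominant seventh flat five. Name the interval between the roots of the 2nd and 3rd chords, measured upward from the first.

minor sixth

The roots are C and Ab.
C up to Ab is 8 semitones, a half step narrower than a major sixth, so the interval is minor.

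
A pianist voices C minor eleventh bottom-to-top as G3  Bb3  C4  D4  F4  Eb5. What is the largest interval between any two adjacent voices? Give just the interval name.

minor seventh

Adjacent intervals: G3→Bb3 = minor third; Bb3→C4 = major second; C4→D4 = major second; D4→F4 = minor third; F4→Eb5 = minor seventh.
The largest is F4 to Eb5, a minor seventh (10 semitones).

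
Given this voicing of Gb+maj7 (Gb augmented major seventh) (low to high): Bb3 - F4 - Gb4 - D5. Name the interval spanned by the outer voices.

The outer voices are Bb3 and D5.
Counting 10 letters and 16 half steps from Bb gives a major tenth.

major tenth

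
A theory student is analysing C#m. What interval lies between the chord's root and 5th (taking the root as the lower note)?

C#m (C# minor) is spelled C# E G#.
So we need the interval from C# up to G#.
From C# to G# is 7 semitones, exactly the perfect fifth.

perfect 5th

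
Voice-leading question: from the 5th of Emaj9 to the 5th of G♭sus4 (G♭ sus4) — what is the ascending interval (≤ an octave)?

Emaj9 has B as its 5th, and G♭sus4 (G♭ sus4) has D♭ as its 5th.
From B to D♭: 2 semitones over a third = diminished.

diminished third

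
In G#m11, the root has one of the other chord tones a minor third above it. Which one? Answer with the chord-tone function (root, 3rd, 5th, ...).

3rd

G#m11 (G# minor eleventh) is spelled G#-B-D#-F#-A#-C#.
The root is G#. A minor third above G# is B.
B is the chord's 3rd.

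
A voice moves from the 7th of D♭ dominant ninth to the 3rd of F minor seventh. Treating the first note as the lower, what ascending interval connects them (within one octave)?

D♭ dominant ninth has C♭ as its 7th, and F minor seventh has A♭ as its 3rd.
Counting 6 letters and 9 half steps from C♭ gives a major sixth.

major sixth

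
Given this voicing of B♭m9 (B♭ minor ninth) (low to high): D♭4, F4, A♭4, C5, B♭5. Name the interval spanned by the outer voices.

The outer voices are D♭4 and B♭5.
From D♭ to B♭ is 21 semitones, exactly the major thirteenth.

M13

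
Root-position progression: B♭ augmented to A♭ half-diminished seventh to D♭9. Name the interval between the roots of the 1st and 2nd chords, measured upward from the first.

The roots are B♭ and A♭.
B♭ up to A♭ is 10 semitones, a half step narrower than a major seventh, so the interval is minor.

m7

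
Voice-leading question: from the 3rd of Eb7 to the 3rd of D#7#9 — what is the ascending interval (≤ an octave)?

augmented 7th

The 3rd of Eb7 is G; the 3rd of D#7#9 is F##.
G up to F## is 12 semitones, a half step wider than a major seventh, so the interval is augmented.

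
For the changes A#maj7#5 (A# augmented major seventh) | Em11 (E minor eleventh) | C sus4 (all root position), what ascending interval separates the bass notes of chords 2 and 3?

The roots are E and C.
6 letter names make it a sixth; at 8 semitones (a half step narrower than major) the quality is minor.

m6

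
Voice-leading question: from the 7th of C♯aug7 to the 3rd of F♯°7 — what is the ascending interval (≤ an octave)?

minor 7th

C♯aug7 has B as its 7th, and F♯°7 has A as its 3rd.
From B to A: 10 semitones over a seventh = minor.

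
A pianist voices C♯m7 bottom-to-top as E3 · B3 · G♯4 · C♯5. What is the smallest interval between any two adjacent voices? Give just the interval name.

Adjacent intervals: E3→B3 = perfect fifth; B3→G♯4 = major sixth; G♯4→C♯5 = perfect fourth.
The smallest is G♯4 to C♯5, a perfect fourth (5 semitones).

perfect fourth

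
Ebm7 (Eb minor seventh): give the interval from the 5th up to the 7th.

m3

Spelling the chord: Eb–Gb–Bb–Db.
5th = Bb; 7th = Db.
From Bb to Db: 3 semitones over a third = minor.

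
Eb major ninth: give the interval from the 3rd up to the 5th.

m3

Eb major ninth: Eb–G–Bb–D–F.
That puts G below Bb.
G up to Bb is 3 semitones, a half step narrower than a major third, so the interval is minor.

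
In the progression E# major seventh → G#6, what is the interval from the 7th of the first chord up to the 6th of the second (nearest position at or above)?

E# major seventh has D## as its 7th, and G#6 has E# as its 6th.
D## up to E# is 1 semitone, a half step narrower than a major second, so the interval is minor.

minor second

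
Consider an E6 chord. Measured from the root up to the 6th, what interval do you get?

major sixth

Spelling the chord: E–G#–B–C#.
Root = E; 6th = C#.
Counting 6 letters and 9 half steps from E gives a major sixth.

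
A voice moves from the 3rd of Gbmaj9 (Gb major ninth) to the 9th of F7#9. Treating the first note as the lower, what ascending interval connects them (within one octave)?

The 3rd of Gbmaj9 (Gb major ninth) is Bb; the 9th of F7#9 is G#.
Bb up to G# is 10 semitones, a half step wider than a major sixth, so the interval is augmented.

augmented sixth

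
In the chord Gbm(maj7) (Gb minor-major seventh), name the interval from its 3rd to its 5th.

major third

GbmM7 is spelled Gb-Bbb-Db-F.
3rd = Bbb; 5th = Db.
From Bbb to Db is 4 semitones, exactly the major third.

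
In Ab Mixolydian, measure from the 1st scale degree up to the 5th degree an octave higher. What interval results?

P12

Spelling Ab Mixolydian: Ab Bb C Db Eb F Gb.
1st scale degree = Ab; 5th degree (up an octave) = Eb.
Counting 12 letters and 19 half steps from Ab gives a perfect twelfth.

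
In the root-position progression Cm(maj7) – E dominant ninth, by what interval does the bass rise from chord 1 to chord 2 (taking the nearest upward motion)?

The roots are C and E.
From C to E is 4 semitones, exactly the major third.

major 3rd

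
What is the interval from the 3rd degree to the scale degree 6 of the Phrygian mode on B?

P4

The scale runs B C D E F# G A.
So we need the interval from D up to G.
Counting 4 letters and 5 half steps from D gives a perfect fourth.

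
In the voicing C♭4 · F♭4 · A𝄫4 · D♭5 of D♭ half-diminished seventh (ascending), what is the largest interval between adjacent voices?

Adjacent intervals: C♭4→F♭4 = perfect fourth; F♭4→A𝄫4 = minor third; A𝄫4→D♭5 = augmented fourth.
The largest is A𝄫4 to D♭5, an augmented fourth (6 semitones).

augmented fourth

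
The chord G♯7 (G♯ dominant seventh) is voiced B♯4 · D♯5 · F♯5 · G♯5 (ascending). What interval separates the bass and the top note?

The outer voices are B♯4 and G♯5.
6 letter names make it a sixth; at 8 semitones (a half step narrower than major) the quality is minor.

minor sixth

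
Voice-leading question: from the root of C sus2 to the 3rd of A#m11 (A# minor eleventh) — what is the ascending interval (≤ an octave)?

The root of C sus2 is C; the 3rd of A#m11 (A# minor eleventh) is C#.
C up to C# is 1 semitone, a half step wider than a perfect unison, so the interval is augmented.

augmented unison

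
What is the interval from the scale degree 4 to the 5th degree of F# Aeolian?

major 2nd

Spelling F# Aeolian: F# G# A B C# D E.
So we need the interval from B up to C#.
From B to C# is 2 semitones, exactly the major second.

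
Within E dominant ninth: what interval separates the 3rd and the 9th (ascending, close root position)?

The chord tones of E9 (E dominant ninth) are E, G♯, B, D, F♯.
The 3rd is G♯ and the 9th is F♯.
From G♯ to F♯: 10 semitones over a seventh = minor.

m7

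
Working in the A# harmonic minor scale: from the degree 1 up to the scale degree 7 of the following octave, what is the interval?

The scale runs A# B# C# D# E# F# G##.
That puts A# below G##.
Counting 14 letters and 23 half steps from A# gives a major fourteenth.

major 14th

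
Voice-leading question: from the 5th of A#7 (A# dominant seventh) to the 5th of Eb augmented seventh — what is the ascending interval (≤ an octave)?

The 5th of A#7 (A# dominant seventh) is E#; the 5th of Eb augmented seventh is B.
E# up to B is 6 semitones, a half step narrower than a perfect fifth, so the interval is diminished.

diminished fifth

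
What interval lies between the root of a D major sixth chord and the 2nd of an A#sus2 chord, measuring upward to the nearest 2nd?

The root of D major sixth is D; the 2nd of A#sus2 is B#.
From D to B#: 10 semitones over a sixth = augmented.

augmented sixth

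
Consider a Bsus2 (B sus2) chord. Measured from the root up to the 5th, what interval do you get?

Bsus2 (B sus2): B, C#, F#.
So we need the interval from B up to F#.
From B to F# is 7 semitones, exactly the perfect fifth.

perfect fifth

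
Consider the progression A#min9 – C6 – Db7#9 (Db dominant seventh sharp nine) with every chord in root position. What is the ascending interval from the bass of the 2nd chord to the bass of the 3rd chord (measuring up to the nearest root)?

minor second

The roots are C and Db.
From C to Db: 1 semitone over a second = minor.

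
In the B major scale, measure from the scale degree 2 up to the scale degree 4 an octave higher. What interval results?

Spelling the B major scale: B C# D# E F# G# A#.
That puts C# below E.
From C# to E: 15 semitones over a tenth = minor.

minor tenth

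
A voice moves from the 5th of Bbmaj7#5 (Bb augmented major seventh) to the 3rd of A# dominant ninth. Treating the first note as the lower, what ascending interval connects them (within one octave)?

augmented 5th

The 5th of Bbmaj7#5 (Bb augmented major seventh) is F#; the 3rd of A# dominant ninth is C##.
5 letter names make it a fifth; at 8 semitones (a half step wider than perfect) the quality is augmented.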